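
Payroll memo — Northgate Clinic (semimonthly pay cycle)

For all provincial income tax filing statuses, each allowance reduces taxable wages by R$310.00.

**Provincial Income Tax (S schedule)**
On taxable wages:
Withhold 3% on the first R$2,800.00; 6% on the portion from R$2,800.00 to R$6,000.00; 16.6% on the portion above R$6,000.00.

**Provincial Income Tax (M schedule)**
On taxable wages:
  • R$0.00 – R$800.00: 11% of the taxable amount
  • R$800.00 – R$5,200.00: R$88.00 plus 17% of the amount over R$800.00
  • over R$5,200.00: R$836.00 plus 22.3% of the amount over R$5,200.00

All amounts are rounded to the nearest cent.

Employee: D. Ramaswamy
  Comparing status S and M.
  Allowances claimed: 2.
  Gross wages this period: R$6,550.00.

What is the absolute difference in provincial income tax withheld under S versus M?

R$726.99

Provincial Income Tax (S): taxable = R$6,550.00 − 2×R$310.00 = R$5,930.00
  R$84.00 + 6% × (R$5,930.00 − R$2,800.00) = R$84.00 + 6% × R$3,130.00 = R$271.80
Provincial Income Tax (M): taxable = R$6,550.00 − 2×R$310.00 = R$5,930.00
  R$836.00 + 22.3% × (R$5,930.00 − R$5,200.00) = R$836.00 + 22.3% × R$730.00 = R$998.79
Difference: |R$271.80 − R$998.79| = R$726.99 (higher under M)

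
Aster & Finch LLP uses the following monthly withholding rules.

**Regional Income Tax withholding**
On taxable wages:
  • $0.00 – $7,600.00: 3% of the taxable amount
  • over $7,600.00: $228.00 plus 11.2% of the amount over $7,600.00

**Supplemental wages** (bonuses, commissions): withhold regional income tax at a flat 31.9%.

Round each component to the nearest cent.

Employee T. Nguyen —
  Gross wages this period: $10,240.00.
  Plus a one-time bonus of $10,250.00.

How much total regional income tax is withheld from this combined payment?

Regional Income Tax: taxable = $10,240.00
  $228.00 + 11.2% × ($10,240.00 − $7,600.00) = $228.00 + 11.2% × $2,640.00 = $523.68
Supplemental (31.9% flat on bonus): 31.9% × $10,250.00 = $3,269.75
Total regional income tax: $523.68 + $3,269.75 = $3,793.43

$3,793.43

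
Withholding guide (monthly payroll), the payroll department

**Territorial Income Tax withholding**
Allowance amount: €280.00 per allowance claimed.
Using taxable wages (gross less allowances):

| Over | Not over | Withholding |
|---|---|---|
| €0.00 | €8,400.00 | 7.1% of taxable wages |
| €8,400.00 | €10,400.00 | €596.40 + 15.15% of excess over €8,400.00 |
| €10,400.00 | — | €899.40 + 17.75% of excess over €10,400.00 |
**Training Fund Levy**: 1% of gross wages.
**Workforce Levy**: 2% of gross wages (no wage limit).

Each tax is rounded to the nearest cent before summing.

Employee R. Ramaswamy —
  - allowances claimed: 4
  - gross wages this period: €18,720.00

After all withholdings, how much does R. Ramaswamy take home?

€15,981.00

Territorial Income Tax: taxable = €18,720.00 − 4×€280.00 = €17,600.00
  €899.40 + 17.75% × (€17,600.00 − €10,400.00) = €899.40 + 17.75% × €7,200.00 = €2,177.40
Training Fund Levy: 1% × €18,720.00 = €187.20
Workforce Levy: 2% × €18,720.00 = €374.40
Total withheld: €2,177.40 + €187.20 + €374.40 = €2,739.00
Net pay: €18,720.00 − €2,739.00 = €15,981.00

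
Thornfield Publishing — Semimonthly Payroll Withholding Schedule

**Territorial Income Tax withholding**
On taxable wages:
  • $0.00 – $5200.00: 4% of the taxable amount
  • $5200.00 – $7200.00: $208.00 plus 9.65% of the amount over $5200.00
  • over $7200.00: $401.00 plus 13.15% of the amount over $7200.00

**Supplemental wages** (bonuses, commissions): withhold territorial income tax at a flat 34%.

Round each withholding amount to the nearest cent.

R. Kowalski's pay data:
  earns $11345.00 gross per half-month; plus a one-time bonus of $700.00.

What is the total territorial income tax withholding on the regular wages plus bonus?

$1184.07

Territorial Income Tax: taxable = $11345.00
  $401.00 + 13.15% × ($11345.00 − $7200.00) = $401.00 + 13.15% × $4145.00 = $946.07
Supplemental (34% flat on bonus): 34% × $700.00 = $238.00
Total territorial income tax: $946.07 + $238.00 = $1184.07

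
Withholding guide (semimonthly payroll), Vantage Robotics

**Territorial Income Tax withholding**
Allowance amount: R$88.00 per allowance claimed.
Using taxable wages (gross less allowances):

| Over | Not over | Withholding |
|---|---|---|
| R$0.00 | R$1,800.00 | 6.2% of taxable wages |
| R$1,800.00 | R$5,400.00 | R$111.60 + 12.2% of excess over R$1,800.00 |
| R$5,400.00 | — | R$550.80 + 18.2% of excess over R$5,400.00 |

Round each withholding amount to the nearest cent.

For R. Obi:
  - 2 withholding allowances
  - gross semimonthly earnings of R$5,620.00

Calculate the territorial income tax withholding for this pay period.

R$558.81

Territorial Income Tax: taxable = R$5,620.00 − 2×R$88.00 = R$5,444.00
  R$550.80 + 18.2% × (R$5,444.00 − R$5,400.00) = R$550.80 + 18.2% × R$44.00 = R$558.81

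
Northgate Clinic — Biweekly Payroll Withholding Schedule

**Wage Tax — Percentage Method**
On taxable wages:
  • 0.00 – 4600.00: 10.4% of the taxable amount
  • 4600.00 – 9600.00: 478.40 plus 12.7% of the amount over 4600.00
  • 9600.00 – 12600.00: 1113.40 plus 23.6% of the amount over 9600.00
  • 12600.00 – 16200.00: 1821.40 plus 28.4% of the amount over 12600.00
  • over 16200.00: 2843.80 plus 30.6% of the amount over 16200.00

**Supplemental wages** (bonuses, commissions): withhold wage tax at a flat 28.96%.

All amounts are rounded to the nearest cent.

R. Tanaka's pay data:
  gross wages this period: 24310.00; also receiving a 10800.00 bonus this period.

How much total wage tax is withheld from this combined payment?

8453.14

Wage Tax: taxable = 24310.00
  2843.80 + 30.6% × (24310.00 − 16200.00) = 2843.80 + 30.6% × 8110.00 = 5325.46
Supplemental (28.96% flat on bonus): 28.96% × 10800.00 = 3127.68
Total wage tax: 5325.46 + 3127.68 = 8453.14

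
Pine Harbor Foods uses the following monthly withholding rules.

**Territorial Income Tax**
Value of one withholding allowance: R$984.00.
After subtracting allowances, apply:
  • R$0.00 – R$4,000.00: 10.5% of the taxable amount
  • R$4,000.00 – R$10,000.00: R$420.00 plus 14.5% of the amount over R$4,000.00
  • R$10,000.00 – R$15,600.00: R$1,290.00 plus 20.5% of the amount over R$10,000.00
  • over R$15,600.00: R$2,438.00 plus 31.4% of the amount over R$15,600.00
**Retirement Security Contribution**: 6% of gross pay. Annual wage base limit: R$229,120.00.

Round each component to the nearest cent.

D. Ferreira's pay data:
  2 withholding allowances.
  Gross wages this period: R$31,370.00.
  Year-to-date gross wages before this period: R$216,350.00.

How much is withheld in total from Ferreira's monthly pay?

Territorial Income Tax: taxable = R$31,370.00 − 2×R$984.00 = R$29,402.00
  R$2,438.00 + 31.4% × (R$29,402.00 − R$15,600.00) = R$2,438.00 + 31.4% × R$13,802.00 = R$6,771.83
Retirement Security Contribution: cap R$229,120.00 − YTD R$216,350.00 = R$12,770.00 subject; 6% × R$12,770.00 = R$766.20
Total: R$6,771.83 + R$766.20 = R$7,538.03

R$7,538.03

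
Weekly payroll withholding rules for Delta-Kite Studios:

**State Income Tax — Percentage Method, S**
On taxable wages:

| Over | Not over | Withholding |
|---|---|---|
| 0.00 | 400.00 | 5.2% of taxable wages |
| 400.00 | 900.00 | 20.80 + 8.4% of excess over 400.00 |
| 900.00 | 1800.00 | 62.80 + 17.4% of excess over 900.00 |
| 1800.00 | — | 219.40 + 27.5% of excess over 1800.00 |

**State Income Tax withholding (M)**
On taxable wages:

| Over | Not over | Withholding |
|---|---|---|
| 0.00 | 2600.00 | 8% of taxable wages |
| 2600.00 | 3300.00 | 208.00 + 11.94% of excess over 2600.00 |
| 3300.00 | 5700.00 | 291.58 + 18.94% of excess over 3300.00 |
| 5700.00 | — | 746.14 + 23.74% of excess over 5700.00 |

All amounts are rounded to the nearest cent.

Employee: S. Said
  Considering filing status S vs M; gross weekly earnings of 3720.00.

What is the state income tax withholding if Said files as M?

State Income Tax (M): taxable = 3720.00
  291.58 + 18.94% × (3720.00 − 3300.00) = 291.58 + 18.94% × 420.00 = 371.13

371.13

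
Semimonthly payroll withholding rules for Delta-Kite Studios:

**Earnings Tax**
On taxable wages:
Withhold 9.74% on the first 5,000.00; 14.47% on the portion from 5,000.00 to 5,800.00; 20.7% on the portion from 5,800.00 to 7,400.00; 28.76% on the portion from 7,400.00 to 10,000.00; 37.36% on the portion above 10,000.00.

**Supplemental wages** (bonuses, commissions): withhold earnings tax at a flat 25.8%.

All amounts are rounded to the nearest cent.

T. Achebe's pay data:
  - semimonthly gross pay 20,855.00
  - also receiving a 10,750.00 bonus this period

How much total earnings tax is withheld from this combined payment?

8,510.65

Earnings Tax: taxable = 20,855.00
  1,681.72 + 37.36% × (20,855.00 − 10,000.00) = 1,681.72 + 37.36% × 10,855.00 = 5,737.15
Supplemental (25.8% flat on bonus): 25.8% × 10,750.00 = 2,773.50
Total earnings tax: 5,737.15 + 2,773.50 = 8,510.65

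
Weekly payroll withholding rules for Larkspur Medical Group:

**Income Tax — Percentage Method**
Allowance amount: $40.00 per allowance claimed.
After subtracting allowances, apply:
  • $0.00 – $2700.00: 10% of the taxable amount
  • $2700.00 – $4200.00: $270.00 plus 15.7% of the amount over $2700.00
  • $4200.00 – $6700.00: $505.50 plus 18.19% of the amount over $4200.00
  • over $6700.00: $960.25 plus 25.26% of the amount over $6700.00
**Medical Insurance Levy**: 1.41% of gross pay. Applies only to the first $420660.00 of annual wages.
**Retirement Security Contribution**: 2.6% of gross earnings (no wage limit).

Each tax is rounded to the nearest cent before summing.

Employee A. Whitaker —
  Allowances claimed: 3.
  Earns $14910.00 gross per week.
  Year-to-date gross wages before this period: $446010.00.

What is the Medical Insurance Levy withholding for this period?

$0.00

Medical Insurance Levy: YTD $446010.00 ≥ cap $420660.00 → $0.00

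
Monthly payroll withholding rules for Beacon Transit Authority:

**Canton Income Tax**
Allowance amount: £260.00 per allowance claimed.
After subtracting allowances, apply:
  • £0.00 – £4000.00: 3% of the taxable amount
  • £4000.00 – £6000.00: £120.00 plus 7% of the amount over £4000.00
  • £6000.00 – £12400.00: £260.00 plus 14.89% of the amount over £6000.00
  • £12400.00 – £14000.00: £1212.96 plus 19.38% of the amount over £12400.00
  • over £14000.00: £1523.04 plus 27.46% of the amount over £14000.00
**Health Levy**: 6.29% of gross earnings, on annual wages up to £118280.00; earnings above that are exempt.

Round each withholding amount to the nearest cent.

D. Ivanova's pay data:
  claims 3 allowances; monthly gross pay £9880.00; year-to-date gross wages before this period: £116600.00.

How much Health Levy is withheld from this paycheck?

£105.67

Health Levy: cap £118280.00 − YTD £116600.00 = £1680.00 subject; 6.29% × £1680.00 = £105.67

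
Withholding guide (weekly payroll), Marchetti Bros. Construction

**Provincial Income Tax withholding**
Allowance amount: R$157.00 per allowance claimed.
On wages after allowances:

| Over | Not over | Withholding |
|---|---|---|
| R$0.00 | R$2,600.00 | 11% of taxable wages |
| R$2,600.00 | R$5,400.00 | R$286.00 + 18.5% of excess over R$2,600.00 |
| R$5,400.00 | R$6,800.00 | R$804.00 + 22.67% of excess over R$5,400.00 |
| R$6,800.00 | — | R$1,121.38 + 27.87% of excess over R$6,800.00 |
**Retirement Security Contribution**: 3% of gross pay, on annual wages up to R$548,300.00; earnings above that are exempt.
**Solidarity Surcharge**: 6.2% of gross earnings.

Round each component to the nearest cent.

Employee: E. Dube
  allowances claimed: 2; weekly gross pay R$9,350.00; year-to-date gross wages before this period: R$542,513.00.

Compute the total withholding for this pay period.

Provincial Income Tax: taxable = R$9,350.00 − 2×R$157.00 = R$9,036.00
  R$1,121.38 + 27.87% × (R$9,036.00 − R$6,800.00) = R$1,121.38 + 27.87% × R$2,236.00 = R$1,744.55
Retirement Security Contribution: cap R$548,300.00 − YTD R$542,513.00 = R$5,787.00 subject; 3% × R$5,787.00 = R$173.61
Solidarity Surcharge: 6.2% × R$9,350.00 = R$579.70
Total: R$1,744.55 + R$173.61 + R$579.70 = R$2,497.86

R$2,497.86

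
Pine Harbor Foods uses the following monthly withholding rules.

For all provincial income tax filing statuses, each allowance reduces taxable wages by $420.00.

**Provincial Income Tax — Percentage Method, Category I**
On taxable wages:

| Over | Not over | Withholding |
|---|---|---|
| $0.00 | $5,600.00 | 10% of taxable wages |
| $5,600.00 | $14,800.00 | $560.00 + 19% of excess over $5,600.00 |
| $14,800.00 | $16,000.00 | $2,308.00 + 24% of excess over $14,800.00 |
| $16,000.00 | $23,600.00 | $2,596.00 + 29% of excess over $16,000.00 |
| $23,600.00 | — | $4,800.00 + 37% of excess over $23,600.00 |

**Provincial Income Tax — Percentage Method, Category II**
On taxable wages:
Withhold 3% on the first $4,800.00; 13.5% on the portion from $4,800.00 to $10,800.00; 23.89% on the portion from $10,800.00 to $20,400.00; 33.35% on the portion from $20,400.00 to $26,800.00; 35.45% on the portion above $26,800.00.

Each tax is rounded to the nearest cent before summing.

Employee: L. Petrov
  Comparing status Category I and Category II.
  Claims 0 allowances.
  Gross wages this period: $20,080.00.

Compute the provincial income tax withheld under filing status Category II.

$3,170.99

Provincial Income Tax (Category II): taxable = $20,080.00
  $954.00 + 23.89% × ($20,080.00 − $10,800.00) = $954.00 + 23.89% × $9,280.00 = $3,170.99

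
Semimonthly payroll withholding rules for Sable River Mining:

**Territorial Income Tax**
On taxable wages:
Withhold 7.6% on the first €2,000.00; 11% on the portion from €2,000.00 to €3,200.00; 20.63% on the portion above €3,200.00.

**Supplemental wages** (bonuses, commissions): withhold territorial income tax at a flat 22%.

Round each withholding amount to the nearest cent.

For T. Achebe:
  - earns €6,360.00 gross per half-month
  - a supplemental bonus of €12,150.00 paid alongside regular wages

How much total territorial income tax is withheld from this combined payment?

€3,608.91

Territorial Income Tax: taxable = €6,360.00
  €284.00 + 20.63% × (€6,360.00 − €3,200.00) = €284.00 + 20.63% × €3,160.00 = €935.91
Supplemental (22% flat on bonus): 22% × €12,150.00 = €2,673.00
Total territorial income tax: €935.91 + €2,673.00 = €3,608.91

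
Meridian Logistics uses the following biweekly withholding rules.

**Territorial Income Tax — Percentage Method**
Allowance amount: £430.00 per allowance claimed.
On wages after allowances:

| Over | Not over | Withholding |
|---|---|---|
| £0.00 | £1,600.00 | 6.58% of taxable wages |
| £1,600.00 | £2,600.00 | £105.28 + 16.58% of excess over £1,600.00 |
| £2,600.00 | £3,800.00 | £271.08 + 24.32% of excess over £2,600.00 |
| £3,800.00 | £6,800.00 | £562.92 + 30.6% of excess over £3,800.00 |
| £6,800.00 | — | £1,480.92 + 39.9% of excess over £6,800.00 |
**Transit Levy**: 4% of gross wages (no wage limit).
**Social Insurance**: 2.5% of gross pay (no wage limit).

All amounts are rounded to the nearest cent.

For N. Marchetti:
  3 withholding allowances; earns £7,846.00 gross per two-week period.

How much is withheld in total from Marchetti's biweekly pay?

Territorial Income Tax: taxable = £7,846.00 − 3×£430.00 = £6,556.00
  £562.92 + 30.6% × (£6,556.00 − £3,800.00) = £562.92 + 30.6% × £2,756.00 = £1,406.26
Transit Levy: 4% × £7,846.00 = £313.84
Social Insurance: 2.5% × £7,846.00 = £196.15
Total: £1,406.26 + £313.84 + £196.15 = £1,916.25

£1,916.25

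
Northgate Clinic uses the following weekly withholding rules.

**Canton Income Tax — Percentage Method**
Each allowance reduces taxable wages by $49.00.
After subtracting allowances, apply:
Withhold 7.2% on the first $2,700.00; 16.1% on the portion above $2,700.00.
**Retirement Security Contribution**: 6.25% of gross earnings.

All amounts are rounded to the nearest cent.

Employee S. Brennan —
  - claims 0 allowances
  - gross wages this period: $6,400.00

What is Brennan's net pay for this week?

$5,209.90

Canton Income Tax: taxable = $6,400.00
  $194.40 + 16.1% × ($6,400.00 − $2,700.00) = $194.40 + 16.1% × $3,700.00 = $790.10
Retirement Security Contribution: 6.25% × $6,400.00 = $400.00
Total withheld: $790.10 + $400.00 = $1,190.10
Net pay: $6,400.00 − $1,190.10 = $5,209.90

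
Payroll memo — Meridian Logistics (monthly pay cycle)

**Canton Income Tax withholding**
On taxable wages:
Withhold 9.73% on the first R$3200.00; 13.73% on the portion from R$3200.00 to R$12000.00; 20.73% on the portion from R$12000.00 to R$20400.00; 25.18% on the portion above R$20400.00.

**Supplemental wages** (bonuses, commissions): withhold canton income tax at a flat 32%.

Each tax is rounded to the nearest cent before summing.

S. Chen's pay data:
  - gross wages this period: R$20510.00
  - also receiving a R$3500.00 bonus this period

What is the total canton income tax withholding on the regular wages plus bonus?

Canton Income Tax: taxable = R$20510.00
  R$3260.92 + 25.18% × (R$20510.00 − R$20400.00) = R$3260.92 + 25.18% × R$110.00 = R$3288.62
Supplemental (32% flat on bonus): 32% × R$3500.00 = R$1120.00
Total canton income tax: R$3288.62 + R$1120.00 = R$4408.62

R$4408.62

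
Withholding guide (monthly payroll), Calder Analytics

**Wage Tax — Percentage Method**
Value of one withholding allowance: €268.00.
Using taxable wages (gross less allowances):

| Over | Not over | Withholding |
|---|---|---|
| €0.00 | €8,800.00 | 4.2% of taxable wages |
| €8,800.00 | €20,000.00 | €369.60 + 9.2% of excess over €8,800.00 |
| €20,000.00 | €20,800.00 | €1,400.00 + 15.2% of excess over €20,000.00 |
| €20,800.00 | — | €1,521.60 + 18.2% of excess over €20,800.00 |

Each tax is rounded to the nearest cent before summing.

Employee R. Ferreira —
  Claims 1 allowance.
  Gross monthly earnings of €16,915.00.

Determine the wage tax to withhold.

€1,091.52

Wage Tax: taxable = €16,915.00 − 1×€268.00 = €16,647.00
  €369.60 + 9.2% × (€16,647.00 − €8,800.00) = €369.60 + 9.2% × €7,847.00 = €1,091.52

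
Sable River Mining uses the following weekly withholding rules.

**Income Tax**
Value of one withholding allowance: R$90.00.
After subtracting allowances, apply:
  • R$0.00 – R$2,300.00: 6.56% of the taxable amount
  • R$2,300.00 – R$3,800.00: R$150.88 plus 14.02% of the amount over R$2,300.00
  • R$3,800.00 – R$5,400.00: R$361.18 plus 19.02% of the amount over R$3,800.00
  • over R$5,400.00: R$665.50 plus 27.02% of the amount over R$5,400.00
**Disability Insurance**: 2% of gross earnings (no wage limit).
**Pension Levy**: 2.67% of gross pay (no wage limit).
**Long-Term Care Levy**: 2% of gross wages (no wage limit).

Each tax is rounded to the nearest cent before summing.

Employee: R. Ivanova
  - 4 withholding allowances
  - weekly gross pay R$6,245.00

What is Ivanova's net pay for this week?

Income Tax: taxable = R$6,245.00 − 4×R$90.00 = R$5,885.00
  R$665.50 + 27.02% × (R$5,885.00 − R$5,400.00) = R$665.50 + 27.02% × R$485.00 = R$796.55
Disability Insurance: 2% × R$6,245.00 = R$124.90
Pension Levy: 2.67% × R$6,245.00 = R$166.74
Long-Term Care Levy: 2% × R$6,245.00 = R$124.90
Total withheld: R$796.55 + R$124.90 + R$166.74 + R$124.90 = R$1,213.09
Net pay: R$6,245.00 − R$1,213.09 = R$5,031.91

R$5,031.91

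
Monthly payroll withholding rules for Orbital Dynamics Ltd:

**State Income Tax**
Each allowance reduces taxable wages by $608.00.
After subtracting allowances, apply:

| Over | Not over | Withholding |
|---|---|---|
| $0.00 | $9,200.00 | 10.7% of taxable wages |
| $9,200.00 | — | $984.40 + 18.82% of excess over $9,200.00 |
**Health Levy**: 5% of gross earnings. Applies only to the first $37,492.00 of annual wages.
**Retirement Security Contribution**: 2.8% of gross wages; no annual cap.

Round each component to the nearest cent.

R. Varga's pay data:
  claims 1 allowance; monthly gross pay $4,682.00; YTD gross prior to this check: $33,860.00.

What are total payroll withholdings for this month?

State Income Tax: taxable = $4,682.00 − 1×$608.00 = $4,074.00
  10.7% × $4,074.00 = $435.92
Health Levy: cap $37,492.00 − YTD $33,860.00 = $3,632.00 subject; 5% × $3,632.00 = $181.60
Retirement Security Contribution: 2.8% × $4,682.00 = $131.10
Total: $435.92 + $181.60 + $131.10 = $748.62

$748.62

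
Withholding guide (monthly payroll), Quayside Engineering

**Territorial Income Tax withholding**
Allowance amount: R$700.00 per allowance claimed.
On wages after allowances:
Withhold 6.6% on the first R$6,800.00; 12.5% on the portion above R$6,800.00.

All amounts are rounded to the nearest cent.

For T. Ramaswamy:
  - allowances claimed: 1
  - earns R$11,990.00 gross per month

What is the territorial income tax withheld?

R$1,010.05

Territorial Income Tax: taxable = R$11,990.00 − 1×R$700.00 = R$11,290.00
  R$448.80 + 12.5% × (R$11,290.00 − R$6,800.00) = R$448.80 + 12.5% × R$4,490.00 = R$1,010.05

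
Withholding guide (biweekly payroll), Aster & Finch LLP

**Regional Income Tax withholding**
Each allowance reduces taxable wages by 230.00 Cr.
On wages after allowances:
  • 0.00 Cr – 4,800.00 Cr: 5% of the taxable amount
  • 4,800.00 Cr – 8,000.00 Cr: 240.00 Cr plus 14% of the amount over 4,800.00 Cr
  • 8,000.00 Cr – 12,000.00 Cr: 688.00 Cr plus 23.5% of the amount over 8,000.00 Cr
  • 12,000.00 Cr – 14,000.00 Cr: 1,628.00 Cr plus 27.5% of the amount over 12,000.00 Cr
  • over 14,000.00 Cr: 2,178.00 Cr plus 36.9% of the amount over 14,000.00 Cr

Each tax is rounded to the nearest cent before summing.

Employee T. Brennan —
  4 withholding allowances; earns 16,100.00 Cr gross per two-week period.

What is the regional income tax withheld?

2,613.42 Cr

Regional Income Tax: taxable = 16,100.00 Cr − 4×230.00 Cr = 15,180.00 Cr
  2,178.00 Cr + 36.9% × (15,180.00 Cr − 14,000.00 Cr) = 2,178.00 Cr + 36.9% × 1,180.00 Cr = 2,613.42 Cr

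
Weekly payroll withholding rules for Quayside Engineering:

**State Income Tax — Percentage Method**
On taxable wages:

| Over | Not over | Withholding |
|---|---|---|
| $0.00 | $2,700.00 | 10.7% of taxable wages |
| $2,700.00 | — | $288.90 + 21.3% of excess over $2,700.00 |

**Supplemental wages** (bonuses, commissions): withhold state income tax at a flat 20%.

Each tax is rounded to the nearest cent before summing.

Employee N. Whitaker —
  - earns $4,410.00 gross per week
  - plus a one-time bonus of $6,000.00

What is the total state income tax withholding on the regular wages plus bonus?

$1,853.13

State Income Tax: taxable = $4,410.00
  $288.90 + 21.3% × ($4,410.00 − $2,700.00) = $288.90 + 21.3% × $1,710.00 = $653.13
Supplemental (20% flat on bonus): 20% × $6,000.00 = $1,200.00
Total state income tax: $653.13 + $1,200.00 = $1,853.13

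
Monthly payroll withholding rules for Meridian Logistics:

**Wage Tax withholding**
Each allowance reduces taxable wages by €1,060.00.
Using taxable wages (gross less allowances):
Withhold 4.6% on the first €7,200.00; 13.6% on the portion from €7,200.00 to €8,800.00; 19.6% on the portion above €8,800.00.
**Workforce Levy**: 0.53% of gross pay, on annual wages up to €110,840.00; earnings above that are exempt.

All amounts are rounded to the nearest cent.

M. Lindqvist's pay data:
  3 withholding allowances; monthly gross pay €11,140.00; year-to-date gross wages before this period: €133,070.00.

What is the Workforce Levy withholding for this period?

Workforce Levy: YTD €133,070.00 ≥ cap €110,840.00 → €0.00

€0.00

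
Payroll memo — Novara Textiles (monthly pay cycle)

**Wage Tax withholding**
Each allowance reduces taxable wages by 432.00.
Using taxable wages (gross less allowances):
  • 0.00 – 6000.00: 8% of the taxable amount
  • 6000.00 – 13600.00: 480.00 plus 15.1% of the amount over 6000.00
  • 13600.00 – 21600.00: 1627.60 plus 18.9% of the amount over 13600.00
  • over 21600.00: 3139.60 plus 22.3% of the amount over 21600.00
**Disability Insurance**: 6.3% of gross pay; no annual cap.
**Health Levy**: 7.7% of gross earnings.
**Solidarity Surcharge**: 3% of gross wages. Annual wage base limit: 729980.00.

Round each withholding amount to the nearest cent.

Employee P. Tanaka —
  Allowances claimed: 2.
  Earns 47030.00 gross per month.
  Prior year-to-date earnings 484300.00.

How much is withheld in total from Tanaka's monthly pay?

Wage Tax: taxable = 47030.00 − 2×432.00 = 46166.00
  3139.60 + 22.3% × (46166.00 − 21600.00) = 3139.60 + 22.3% × 24566.00 = 8617.82
Disability Insurance: 6.3% × 47030.00 = 2962.89
Health Levy: 7.7% × 47030.00 = 3621.31
Solidarity Surcharge: 3% × 47030.00 = 1410.90
Total: 8617.82 + 2962.89 + 3621.31 + 1410.90 = 16612.92

16612.92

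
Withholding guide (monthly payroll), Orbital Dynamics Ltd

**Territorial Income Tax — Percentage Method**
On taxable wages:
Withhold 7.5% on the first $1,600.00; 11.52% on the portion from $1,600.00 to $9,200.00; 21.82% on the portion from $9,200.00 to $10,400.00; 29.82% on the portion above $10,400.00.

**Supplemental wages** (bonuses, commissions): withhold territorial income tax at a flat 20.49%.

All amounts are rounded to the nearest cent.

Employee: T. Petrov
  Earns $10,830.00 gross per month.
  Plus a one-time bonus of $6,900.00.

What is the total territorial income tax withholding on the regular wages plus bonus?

Territorial Income Tax: taxable = $10,830.00
  $1,257.36 + 29.82% × ($10,830.00 − $10,400.00) = $1,257.36 + 29.82% × $430.00 = $1,385.59
Supplemental (20.49% flat on bonus): 20.49% × $6,900.00 = $1,413.81
Total territorial income tax: $1,385.59 + $1,413.81 = $2,799.40

$2,799.40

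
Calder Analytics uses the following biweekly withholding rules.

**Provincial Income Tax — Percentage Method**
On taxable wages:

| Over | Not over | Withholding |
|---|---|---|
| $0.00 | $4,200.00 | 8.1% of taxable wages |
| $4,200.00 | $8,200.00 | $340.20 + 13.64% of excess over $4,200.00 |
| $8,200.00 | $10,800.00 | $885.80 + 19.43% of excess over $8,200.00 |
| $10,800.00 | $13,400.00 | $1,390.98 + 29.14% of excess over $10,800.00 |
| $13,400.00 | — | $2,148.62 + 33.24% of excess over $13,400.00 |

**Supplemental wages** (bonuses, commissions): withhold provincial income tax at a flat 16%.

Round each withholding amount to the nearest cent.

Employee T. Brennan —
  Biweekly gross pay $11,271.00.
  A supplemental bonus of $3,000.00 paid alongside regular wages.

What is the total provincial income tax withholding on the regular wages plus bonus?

Provincial Income Tax: taxable = $11,271.00
  $1,390.98 + 29.14% × ($11,271.00 − $10,800.00) = $1,390.98 + 29.14% × $471.00 = $1,528.23
Supplemental (16% flat on bonus): 16% × $3,000.00 = $480.00
Total provincial income tax: $1,528.23 + $480.00 = $2,008.23

$2,008.23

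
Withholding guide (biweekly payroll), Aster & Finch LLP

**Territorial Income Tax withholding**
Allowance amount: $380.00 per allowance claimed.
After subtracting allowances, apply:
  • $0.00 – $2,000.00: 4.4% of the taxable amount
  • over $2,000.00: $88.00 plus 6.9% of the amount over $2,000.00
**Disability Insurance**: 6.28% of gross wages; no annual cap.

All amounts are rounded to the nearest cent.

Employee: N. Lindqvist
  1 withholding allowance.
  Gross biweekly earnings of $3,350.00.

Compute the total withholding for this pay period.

$365.31

Territorial Income Tax: taxable = $3,350.00 − 1×$380.00 = $2,970.00
  $88.00 + 6.9% × ($2,970.00 − $2,000.00) = $88.00 + 6.9% × $970.00 = $154.93
Disability Insurance: 6.28% × $3,350.00 = $210.38
Total: $154.93 + $210.38 = $365.31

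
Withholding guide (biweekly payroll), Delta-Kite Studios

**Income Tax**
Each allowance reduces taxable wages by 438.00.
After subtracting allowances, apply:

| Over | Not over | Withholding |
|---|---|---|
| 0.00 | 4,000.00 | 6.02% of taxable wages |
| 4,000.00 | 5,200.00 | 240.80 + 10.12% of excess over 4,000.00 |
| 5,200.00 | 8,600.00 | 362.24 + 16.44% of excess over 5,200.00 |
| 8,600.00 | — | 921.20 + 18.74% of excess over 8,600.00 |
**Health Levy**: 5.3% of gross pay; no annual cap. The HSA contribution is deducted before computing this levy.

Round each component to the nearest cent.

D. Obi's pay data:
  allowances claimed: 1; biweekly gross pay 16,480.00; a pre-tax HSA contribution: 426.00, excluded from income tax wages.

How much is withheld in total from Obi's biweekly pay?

3,086.86

Income Tax: taxable = 16,480.00 − 426.00 − 1×438.00 = 15,616.00
  921.20 + 18.74% × (15,616.00 − 8,600.00) = 921.20 + 18.74% × 7,016.00 = 2,236.00
Health Levy: 5.3% × 16,054.00 = 850.86
Total: 2,236.00 + 850.86 = 3,086.86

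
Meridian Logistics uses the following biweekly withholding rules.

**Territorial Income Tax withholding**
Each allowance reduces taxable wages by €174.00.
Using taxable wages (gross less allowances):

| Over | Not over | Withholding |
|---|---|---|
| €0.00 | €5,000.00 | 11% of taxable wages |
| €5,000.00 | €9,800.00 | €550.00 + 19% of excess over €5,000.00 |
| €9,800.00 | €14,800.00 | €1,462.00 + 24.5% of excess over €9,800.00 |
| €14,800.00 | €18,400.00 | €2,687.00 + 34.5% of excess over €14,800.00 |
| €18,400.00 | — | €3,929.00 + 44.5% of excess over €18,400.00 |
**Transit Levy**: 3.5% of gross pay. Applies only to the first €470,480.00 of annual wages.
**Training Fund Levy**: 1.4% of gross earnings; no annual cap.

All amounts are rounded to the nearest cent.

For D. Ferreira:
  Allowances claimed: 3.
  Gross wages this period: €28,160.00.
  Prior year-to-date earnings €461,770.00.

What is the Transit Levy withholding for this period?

€304.85

Transit Levy: cap €470,480.00 − YTD €461,770.00 = €8,710.00 subject; 3.5% × €8,710.00 = €304.85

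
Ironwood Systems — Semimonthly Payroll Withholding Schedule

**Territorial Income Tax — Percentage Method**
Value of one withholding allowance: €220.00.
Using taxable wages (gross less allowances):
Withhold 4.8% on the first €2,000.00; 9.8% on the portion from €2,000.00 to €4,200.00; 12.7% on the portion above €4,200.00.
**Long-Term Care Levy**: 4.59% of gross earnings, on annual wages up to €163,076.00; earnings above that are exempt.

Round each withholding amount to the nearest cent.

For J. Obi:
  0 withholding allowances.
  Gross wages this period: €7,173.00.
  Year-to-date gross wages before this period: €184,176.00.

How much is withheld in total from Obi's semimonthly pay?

Territorial Income Tax: taxable = €7,173.00
  €311.60 + 12.7% × (€7,173.00 − €4,200.00) = €311.60 + 12.7% × €2,973.00 = €689.17
Long-Term Care Levy: YTD €184,176.00 ≥ cap €163,076.00 → €0.00
Total: €689.17 + €0.00 = €689.17

€689.17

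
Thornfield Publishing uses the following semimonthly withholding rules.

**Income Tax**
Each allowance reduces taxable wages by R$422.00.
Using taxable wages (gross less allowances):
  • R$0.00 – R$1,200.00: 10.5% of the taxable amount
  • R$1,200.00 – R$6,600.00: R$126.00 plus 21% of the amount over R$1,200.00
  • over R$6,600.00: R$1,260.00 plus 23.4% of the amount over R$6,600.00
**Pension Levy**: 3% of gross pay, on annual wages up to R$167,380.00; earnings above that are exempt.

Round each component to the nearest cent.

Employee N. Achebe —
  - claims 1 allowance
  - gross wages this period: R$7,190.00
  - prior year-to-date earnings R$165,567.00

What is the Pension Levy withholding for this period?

Pension Levy: cap R$167,380.00 − YTD R$165,567.00 = R$1,813.00 subject; 3% × R$1,813.00 = R$54.39

R$54.39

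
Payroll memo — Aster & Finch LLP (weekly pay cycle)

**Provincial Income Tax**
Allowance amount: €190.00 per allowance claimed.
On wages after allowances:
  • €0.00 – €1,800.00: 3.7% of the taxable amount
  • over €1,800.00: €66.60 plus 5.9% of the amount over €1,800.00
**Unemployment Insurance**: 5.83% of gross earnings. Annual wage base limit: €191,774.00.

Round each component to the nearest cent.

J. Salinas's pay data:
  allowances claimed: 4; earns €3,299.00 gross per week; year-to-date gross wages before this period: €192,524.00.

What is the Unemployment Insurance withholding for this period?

Unemployment Insurance: YTD €192,524.00 ≥ cap €191,774.00 → €0.00

€0.00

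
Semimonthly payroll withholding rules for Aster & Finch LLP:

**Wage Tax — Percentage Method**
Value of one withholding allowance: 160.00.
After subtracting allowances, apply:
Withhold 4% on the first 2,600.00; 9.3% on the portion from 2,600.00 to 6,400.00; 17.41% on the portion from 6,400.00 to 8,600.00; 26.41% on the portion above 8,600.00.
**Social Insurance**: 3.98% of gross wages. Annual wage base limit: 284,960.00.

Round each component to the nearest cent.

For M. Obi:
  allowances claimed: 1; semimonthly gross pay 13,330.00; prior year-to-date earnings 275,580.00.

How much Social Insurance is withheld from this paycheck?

Social Insurance: cap 284,960.00 − YTD 275,580.00 = 9,380.00 subject; 3.98% × 9,380.00 = 373.32

373.32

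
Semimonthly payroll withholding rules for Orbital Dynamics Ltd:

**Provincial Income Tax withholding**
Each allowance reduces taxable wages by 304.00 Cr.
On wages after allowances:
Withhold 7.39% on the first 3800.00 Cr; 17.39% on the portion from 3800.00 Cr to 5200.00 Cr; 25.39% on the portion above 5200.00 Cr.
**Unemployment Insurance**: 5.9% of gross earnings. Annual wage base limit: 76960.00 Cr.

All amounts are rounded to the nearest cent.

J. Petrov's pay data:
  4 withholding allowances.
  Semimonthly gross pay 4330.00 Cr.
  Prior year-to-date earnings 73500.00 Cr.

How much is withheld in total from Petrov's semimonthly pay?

Provincial Income Tax: taxable = 4330.00 Cr − 4×304.00 Cr = 3114.00 Cr
  7.39% × 3114.00 Cr = 230.12 Cr
Unemployment Insurance: cap 76960.00 Cr − YTD 73500.00 Cr = 3460.00 Cr subject; 5.9% × 3460.00 Cr = 204.14 Cr
Total: 230.12 Cr + 204.14 Cr = 434.26 Cr

434.26 Cr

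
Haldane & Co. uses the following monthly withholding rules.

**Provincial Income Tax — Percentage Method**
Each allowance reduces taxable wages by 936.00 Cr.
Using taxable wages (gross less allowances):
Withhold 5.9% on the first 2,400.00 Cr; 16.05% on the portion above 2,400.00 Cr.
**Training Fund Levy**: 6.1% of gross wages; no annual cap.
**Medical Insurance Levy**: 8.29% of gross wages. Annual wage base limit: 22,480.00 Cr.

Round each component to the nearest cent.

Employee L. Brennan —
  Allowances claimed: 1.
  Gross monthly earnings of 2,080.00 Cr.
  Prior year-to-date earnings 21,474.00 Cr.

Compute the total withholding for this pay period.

277.78 Cr

Provincial Income Tax: taxable = 2,080.00 Cr − 1×936.00 Cr = 1,144.00 Cr
  5.9% × 1,144.00 Cr = 67.50 Cr
Training Fund Levy: 6.1% × 2,080.00 Cr = 126.88 Cr
Medical Insurance Levy: cap 22,480.00 Cr − YTD 21,474.00 Cr = 1,006.00 Cr subject; 8.29% × 1,006.00 Cr = 83.40 Cr
Total: 67.50 Cr + 126.88 Cr + 83.40 Cr = 277.78 Cr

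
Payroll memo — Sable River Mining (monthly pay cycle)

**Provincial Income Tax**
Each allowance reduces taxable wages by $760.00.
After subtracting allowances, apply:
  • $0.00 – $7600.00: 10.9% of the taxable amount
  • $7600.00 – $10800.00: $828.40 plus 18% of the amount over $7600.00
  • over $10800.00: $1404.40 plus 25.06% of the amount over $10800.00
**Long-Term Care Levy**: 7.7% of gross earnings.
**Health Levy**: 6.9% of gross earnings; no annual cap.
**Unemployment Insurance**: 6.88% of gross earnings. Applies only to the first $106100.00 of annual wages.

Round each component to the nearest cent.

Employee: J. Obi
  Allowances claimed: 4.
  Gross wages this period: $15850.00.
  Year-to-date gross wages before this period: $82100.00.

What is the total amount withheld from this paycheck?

$5312.69

Provincial Income Tax: taxable = $15850.00 − 4×$760.00 = $12810.00
  $1404.40 + 25.06% × ($12810.00 − $10800.00) = $1404.40 + 25.06% × $2010.00 = $1908.11
Long-Term Care Levy: 7.7% × $15850.00 = $1220.45
Health Levy: 6.9% × $15850.00 = $1093.65
Unemployment Insurance: 6.88% × $15850.00 = $1090.48
Total: $1908.11 + $1220.45 + $1093.65 + $1090.48 = $5312.69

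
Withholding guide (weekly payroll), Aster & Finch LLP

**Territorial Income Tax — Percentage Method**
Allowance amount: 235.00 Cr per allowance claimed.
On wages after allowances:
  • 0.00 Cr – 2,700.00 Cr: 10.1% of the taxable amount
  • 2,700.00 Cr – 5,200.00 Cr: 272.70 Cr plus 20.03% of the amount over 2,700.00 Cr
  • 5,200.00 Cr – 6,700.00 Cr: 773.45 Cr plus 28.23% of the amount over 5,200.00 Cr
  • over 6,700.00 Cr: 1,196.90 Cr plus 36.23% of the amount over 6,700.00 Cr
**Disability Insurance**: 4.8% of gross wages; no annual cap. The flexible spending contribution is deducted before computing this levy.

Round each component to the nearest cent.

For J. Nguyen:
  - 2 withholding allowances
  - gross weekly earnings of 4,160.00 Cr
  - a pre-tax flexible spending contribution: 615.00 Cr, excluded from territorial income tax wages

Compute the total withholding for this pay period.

517.97 Cr

Territorial Income Tax: taxable = 4,160.00 Cr − 615.00 Cr − 2×235.00 Cr = 3,075.00 Cr
  272.70 Cr + 20.03% × (3,075.00 Cr − 2,700.00 Cr) = 272.70 Cr + 20.03% × 375.00 Cr = 347.81 Cr
Disability Insurance: 4.8% × 3,545.00 Cr = 170.16 Cr
Total: 347.81 Cr + 170.16 Cr = 517.97 Cr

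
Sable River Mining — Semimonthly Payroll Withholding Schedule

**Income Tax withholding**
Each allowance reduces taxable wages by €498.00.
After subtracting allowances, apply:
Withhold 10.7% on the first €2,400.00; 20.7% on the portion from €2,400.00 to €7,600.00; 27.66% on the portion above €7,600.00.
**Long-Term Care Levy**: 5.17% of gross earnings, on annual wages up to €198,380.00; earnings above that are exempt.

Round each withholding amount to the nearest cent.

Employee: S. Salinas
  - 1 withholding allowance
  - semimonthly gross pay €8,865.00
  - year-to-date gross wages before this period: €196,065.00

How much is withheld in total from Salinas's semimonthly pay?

Income Tax: taxable = €8,865.00 − 1×€498.00 = €8,367.00
  €1,333.20 + 27.66% × (€8,367.00 − €7,600.00) = €1,333.20 + 27.66% × €767.00 = €1,545.35
Long-Term Care Levy: cap €198,380.00 − YTD €196,065.00 = €2,315.00 subject; 5.17% × €2,315.00 = €119.69
Total: €1,545.35 + €119.69 = €1,665.04

€1,665.04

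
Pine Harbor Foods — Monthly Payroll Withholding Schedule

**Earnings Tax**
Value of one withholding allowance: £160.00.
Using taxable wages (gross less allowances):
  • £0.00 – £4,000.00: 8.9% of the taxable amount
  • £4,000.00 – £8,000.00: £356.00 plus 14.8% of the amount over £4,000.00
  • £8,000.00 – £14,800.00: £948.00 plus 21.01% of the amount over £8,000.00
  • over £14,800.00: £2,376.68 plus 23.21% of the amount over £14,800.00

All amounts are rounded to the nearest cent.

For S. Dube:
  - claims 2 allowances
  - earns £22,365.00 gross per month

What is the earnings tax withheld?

£4,058.24

Earnings Tax: taxable = £22,365.00 − 2×£160.00 = £22,045.00
  £2,376.68 + 23.21% × (£22,045.00 − £14,800.00) = £2,376.68 + 23.21% × £7,245.00 = £4,058.24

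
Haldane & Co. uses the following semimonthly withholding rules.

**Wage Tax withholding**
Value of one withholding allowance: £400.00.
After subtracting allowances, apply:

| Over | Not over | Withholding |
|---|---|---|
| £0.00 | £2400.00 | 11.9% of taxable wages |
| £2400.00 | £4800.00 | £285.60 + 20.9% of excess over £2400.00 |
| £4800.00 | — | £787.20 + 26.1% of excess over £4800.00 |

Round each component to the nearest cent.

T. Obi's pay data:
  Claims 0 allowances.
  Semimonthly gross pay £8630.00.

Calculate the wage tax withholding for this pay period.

£1786.83

Wage Tax: taxable = £8630.00
  £787.20 + 26.1% × (£8630.00 − £4800.00) = £787.20 + 26.1% × £3830.00 = £1786.83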